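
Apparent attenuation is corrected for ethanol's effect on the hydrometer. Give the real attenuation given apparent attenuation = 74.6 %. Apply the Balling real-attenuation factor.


RA = AA · 0.8192
RA = 74.6 · 0.8192

61.1123 %


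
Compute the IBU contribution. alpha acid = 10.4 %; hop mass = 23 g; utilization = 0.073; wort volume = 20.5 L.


IBU = (α/100)·mass·U·1000 / V
IBU = (10.4/100)·23·0.073·1000 / 20.5

8.5179 IBU


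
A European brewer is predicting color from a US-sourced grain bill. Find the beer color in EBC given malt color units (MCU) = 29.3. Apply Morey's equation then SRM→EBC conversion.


SRM = 1.4922·MCU^0.6859;  EBC = SRM·1.97
SRM = 1.4922·29.3^0.6859 = 15.1339
EBC = 15.1339·1.97

29.8138 EBC


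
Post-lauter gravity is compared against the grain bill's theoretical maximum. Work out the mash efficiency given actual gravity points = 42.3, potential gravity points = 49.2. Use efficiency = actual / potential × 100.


efficiency = 42.3 / 49.2 × 100

85.9756 %


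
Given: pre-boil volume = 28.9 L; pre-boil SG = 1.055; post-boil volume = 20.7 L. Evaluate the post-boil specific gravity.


SG_post = 1 + (SG_pre − 1)·V_pre/V_post
pts_pre = (1.055 − 1)·1000 = 55.0000
pts_post = 55.0000·28.9/20.7 = 76.7874
SG_post = 1 + 76.7874/1000

1.0768


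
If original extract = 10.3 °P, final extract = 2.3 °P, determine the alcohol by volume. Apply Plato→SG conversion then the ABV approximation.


SG = 259/(259 − P);  ABV = (OG − FG)·131.25
OG = 259/(259 − 10.3) = 1.0414
FG = 259/(259 − 2.3) = 1.0090
ABV = (1.0414 − 1.0090)·131.25

4.2598 % ABV


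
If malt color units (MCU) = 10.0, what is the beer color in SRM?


SRM = 1.4922 · MCU^0.6859
SRM = 1.4922 · 10.0^0.6859

7.2398 SRM


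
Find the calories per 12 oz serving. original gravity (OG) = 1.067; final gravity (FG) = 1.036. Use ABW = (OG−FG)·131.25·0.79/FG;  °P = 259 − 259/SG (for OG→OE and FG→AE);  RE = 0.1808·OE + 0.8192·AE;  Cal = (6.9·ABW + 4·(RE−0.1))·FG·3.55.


ABW = (1.067 − 1.036)·131.25·0.79/1.036 = 3.1026
OE = 259 − 259/1.067 = 16.2634 °P
AE = 259 − 259/1.036 = 9.0000 °P
RE = 0.1808·16.2634 + 0.8192·9.0000 = 10.3132 °P
Cal = (6.9·3.1026 + 4·(10.3132−0.1))·1.036·3.55

228.9832 kcal


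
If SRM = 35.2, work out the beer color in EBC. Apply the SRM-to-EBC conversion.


EBC = SRM · 1.97
EBC = 35.2 · 1.97

69.3440 EBC


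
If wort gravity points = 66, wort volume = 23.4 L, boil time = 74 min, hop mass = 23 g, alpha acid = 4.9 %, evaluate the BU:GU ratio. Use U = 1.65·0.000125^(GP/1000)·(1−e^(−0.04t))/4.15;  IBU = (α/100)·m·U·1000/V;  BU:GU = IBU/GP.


U = 1.65·0.000125^(66/1000)·(1−e^(−0.04·74))/4.15 = 0.2083
IBU = (4.9/100)·23·0.2083·1000/23.4 = 10.0330
BU:GU = 10.0330/66

0.1520


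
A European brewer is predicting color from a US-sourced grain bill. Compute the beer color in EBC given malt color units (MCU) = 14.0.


SRM = 1.4922·MCU^0.6859;  EBC = SRM·1.97
SRM = 1.4922·14.0^0.6859 = 9.1192
EBC = 9.1192·1.97

17.9648 EBC


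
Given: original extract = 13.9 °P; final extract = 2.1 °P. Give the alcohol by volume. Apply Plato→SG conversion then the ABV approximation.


SG = 259/(259 − P);  ABV = (OG − FG)·131.25
OG = 259/(259 − 13.9) = 1.0567
FG = 259/(259 − 2.1) = 1.0082
ABV = (1.0567 − 1.0082)·131.25

6.3705 % ABV


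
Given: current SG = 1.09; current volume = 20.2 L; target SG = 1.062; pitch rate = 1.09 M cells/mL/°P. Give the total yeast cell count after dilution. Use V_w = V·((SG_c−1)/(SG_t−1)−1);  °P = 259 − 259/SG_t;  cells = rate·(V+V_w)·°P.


V_w = 20.2·((1.09−1)/(1.062−1)−1) = 9.1226
V_final = 20.2 + 9.1226 = 29.3226
°P = 259 − 259/1.062 = 15.1205
cells = 1.09·29.3226·15.1205

483.2764 billion cells


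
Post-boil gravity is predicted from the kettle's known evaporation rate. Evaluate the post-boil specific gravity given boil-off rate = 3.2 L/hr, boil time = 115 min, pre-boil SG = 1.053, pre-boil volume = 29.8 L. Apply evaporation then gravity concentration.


V_post = V_pre − rate·(t/60);  SG_post = 1 + (SG_pre−1)·V_pre/V_post
V_post = 29.8 − 3.2·(115/60) = 23.6667
SG_post = 1 + (1.053 − 1)·29.8/23.6667

1.0667


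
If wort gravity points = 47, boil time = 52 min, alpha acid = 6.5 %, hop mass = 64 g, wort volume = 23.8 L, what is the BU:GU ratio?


U = 1.65·0.000125^(GP/1000)·(1−e^(−0.04t))/4.15;  IBU = (α/100)·m·U·1000/V;  BU:GU = IBU/GP
U = 1.65·0.000125^(47/1000)·(1−e^(−0.04·52))/4.15 = 0.2281
IBU = (6.5/100)·64·0.2281·1000/23.8 = 39.8611
BU:GU = 39.8611/47

0.8481


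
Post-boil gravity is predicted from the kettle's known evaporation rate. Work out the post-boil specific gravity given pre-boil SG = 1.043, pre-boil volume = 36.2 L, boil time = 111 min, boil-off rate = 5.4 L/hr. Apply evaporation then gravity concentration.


V_post = V_pre − rate·(t/60);  SG_post = 1 + (SG_pre−1)·V_pre/V_post
V_post = 36.2 − 5.4·(111/60) = 26.2100
SG_post = 1 + (1.043 − 1)·36.2/26.2100

1.0594


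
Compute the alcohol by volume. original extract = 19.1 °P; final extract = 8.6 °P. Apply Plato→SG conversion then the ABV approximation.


SG = 259/(259 − P);  ABV = (OG − FG)·131.25
OG = 259/(259 − 19.1) = 1.0796
FG = 259/(259 − 8.6) = 1.0343
ABV = (1.0796 − 1.0343)·131.25

5.9419 % ABV


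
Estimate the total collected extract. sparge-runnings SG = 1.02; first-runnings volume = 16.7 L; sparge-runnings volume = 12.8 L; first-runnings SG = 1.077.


total = Σ (SG_i − 1)·1000·V_i
first = (1.077 − 1)·1000·16.7 = 1285.9000
sparge = (1.02 − 1)·1000·12.8 = 256.0000
total = 1285.9000 + 256.0000

1541.9000 gravity·L


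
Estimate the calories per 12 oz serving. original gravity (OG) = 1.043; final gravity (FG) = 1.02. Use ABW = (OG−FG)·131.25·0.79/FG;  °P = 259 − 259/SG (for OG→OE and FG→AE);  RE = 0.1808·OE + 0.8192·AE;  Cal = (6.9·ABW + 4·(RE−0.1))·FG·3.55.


ABW = (1.043 − 1.02)·131.25·0.79/1.02 = 2.3381
OE = 259 − 259/1.043 = 10.6779 °P
AE = 259 − 259/1.02 = 5.0784 °P
RE = 0.1808·10.6779 + 0.8192·5.0784 = 6.0908 °P
Cal = (6.9·2.3381 + 4·(6.0908−0.1))·1.02·3.55

145.1868 kcal


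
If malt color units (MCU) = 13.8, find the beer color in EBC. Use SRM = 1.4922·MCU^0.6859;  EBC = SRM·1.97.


SRM = 1.4922·13.8^0.6859 = 9.0296
EBC = 9.0296·1.97

17.7884 EBC


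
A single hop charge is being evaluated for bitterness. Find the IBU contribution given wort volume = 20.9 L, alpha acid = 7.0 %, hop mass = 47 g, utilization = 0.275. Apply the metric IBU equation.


IBU = (α/100)·mass·U·1000 / V
IBU = (7.0/100)·47·0.275·1000 / 20.9

43.2895 IBU


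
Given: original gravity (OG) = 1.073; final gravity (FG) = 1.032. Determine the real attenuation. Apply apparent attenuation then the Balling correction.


AA = (OG−FG)/(OG−1)·100;  RA = AA·0.8192
AA = (1.073 − 1.032)/(1.073 − 1)·100 = 56.1644
RA = 56.1644·0.8192

46.0099 %


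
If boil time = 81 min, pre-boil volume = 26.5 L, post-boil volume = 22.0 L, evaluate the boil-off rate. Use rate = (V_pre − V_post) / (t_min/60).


rate = (26.5 − 22.0) / (81/60)

3.3333 L/hr


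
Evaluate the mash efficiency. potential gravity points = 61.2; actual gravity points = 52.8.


efficiency = actual / potential × 100
efficiency = 52.8 / 61.2 × 100

86.2745 %


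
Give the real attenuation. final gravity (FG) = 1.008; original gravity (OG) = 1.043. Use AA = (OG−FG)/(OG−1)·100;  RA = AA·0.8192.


AA = (1.043 − 1.008)/(1.043 − 1)·100 = 81.3953
RA = 81.3953·0.8192

66.6791 %


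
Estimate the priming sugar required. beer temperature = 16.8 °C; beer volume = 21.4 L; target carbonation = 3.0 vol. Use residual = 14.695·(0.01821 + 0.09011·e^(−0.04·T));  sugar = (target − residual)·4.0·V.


residual = 14.695·(0.01821 + 0.09011·e^(−0.04·16.8)) = 0.9438
sugar = (3.0 − 0.9438)·4.0·21.4

176.0082 g


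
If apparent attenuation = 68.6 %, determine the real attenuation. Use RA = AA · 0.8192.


RA = 68.6 · 0.8192

56.1971 %


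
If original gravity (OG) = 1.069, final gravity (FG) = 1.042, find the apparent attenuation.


AA = (OG − FG)/(OG − 1) · 100
AA = (1.069 − 1.042)/(1.069 − 1) · 100

39.1304 %


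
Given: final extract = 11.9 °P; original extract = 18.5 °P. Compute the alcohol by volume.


SG = 259/(259 − P);  ABV = (OG − FG)·131.25
OG = 259/(259 − 18.5) = 1.0769
FG = 259/(259 − 11.9) = 1.0482
ABV = (1.0769 − 1.0482)·131.25

3.7753 % ABV


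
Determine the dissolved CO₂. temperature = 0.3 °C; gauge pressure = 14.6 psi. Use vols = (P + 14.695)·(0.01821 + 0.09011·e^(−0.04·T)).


vols = (14.6 + 14.695)·(0.01821 + 0.09011·e^(−0.04·0.3))

3.1417 volumes


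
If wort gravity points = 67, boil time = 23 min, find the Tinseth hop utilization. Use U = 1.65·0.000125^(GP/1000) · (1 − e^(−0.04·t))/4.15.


bigness = 1.65·0.000125^(67/1000) = 0.9036
boil_factor = (1 − e^(−0.04·23))/4.15 = 0.1449
U = 0.9036 · 0.1449

0.1310


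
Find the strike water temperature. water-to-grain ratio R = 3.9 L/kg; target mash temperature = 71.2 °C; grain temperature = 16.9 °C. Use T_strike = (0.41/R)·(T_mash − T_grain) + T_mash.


T_strike = (0.41/3.9)·(71.2 − 16.9) + 71.2

76.9085 °C


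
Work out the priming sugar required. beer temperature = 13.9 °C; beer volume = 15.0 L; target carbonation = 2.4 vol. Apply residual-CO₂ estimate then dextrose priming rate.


residual = 14.695·(0.01821 + 0.09011·e^(−0.04·T));  sugar = (target − residual)·4.0·V
residual = 14.695·(0.01821 + 0.09011·e^(−0.04·13.9)) = 1.0270
sugar = (2.4 − 1.0270)·4.0·15.0

82.3798 g


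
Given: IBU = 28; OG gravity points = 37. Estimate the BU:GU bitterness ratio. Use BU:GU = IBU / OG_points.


BU:GU = 28 / 37

0.7568


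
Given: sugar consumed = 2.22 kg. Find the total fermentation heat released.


Q = m_sugar · 590 kJ/kg
Q = 2.22 · 590

1309.8000 kJ


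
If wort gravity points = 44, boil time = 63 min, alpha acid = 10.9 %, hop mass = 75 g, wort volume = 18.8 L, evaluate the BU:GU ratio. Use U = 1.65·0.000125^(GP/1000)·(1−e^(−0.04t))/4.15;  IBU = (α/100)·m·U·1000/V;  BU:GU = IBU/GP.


U = 1.65·0.000125^(44/1000)·(1−e^(−0.04·63))/4.15 = 0.2462
IBU = (10.9/100)·75·0.2462·1000/18.8 = 107.0534
BU:GU = 107.0534/44

2.4330


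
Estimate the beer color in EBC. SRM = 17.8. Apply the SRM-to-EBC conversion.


EBC = SRM · 1.97
EBC = 17.8 · 1.97

35.0660 EBC


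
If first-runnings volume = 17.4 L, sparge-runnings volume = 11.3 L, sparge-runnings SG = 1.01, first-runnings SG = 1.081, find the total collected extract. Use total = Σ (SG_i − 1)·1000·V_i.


first = (1.081 − 1)·1000·17.4 = 1409.4000
sparge = (1.01 − 1)·1000·11.3 = 113.0000
total = 1409.4000 + 113.0000

1522.4000 gravity·L


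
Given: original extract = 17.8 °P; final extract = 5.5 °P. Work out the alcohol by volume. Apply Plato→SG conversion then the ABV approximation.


SG = 259/(259 − P);  ABV = (OG − FG)·131.25
OG = 259/(259 − 17.8) = 1.0738
FG = 259/(259 − 5.5) = 1.0217
ABV = (1.0738 − 1.0217)·131.25

6.8383 % ABV


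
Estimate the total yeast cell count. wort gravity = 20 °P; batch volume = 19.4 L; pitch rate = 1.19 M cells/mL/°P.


cells (billions) = rate · V_L · °P
cells = 1.19 · 19.4 · 20

461.7200 billion cells


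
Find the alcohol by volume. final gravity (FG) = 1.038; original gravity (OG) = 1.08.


ABV = (OG − FG) · 131.25
ABV = (1.08 − 1.038) · 131.25

5.5125 % ABV


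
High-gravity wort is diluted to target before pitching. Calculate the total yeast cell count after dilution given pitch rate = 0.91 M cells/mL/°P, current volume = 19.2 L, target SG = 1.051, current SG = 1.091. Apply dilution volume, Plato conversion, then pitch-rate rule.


V_w = V·((SG_c−1)/(SG_t−1)−1);  °P = 259 − 259/SG_t;  cells = rate·(V+V_w)·°P
V_w = 19.2·((1.091−1)/(1.051−1)−1) = 15.0588
V_final = 19.2 + 15.0588 = 34.2588
°P = 259 − 259/1.051 = 12.5680
cells = 0.91·34.2588·12.5680

391.8150 billion cells


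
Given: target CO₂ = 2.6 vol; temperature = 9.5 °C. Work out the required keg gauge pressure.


psi = vols/(0.01821 + 0.09011·e^(−0.04·T)) − 14.695
psi = 2.6/(0.01821 + 0.09011·e^(−0.04·9.5)) − 14.695

17.8731 psi


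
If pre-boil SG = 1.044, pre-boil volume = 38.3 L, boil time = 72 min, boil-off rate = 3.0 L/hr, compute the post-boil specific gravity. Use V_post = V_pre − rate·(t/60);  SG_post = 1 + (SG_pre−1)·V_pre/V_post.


V_post = 38.3 − 3.0·(72/60) = 34.7000
SG_post = 1 + (1.044 − 1)·38.3/34.7000

1.0486


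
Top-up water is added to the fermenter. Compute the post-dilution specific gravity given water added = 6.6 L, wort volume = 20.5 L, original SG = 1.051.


SG_new = 1 + (SG_old − 1)·V_old/(V_old + V_water)
pts = (1.051 − 1)·1000·20.5/(20.5 + 6.6) = 38.5793
SG_new = 1 + 38.5793/1000

1.0386


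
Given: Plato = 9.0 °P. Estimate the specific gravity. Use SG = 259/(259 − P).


SG = 259/(259 − 9.0)

1.0360


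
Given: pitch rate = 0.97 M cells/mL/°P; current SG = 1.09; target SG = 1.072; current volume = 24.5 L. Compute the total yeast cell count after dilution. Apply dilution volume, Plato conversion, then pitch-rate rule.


V_w = V·((SG_c−1)/(SG_t−1)−1);  °P = 259 − 259/SG_t;  cells = rate·(V+V_w)·°P
V_w = 24.5·((1.09−1)/(1.072−1)−1) = 6.1250
V_final = 24.5 + 6.1250 = 30.6250
°P = 259 − 259/1.072 = 17.3955
cells = 0.97·30.6250·17.3955

516.7557 billion cells


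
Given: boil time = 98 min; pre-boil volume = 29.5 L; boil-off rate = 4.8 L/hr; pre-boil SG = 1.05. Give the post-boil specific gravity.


V_post = V_pre − rate·(t/60);  SG_post = 1 + (SG_pre−1)·V_pre/V_post
V_post = 29.5 − 4.8·(98/60) = 21.6600
SG_post = 1 + (1.05 − 1)·29.5/21.6600

1.0681


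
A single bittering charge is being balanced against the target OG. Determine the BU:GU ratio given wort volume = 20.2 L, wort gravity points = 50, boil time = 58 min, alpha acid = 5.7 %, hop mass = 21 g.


U = 1.65·0.000125^(GP/1000)·(1−e^(−0.04t))/4.15;  IBU = (α/100)·m·U·1000/V;  BU:GU = IBU/GP
U = 1.65·0.000125^(50/1000)·(1−e^(−0.04·58))/4.15 = 0.2287
IBU = (5.7/100)·21·0.2287·1000/20.2 = 13.5550
BU:GU = 13.5550/50

0.2711


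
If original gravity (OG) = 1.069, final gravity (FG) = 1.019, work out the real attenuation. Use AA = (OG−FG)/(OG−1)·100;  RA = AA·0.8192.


AA = (1.069 − 1.019)/(1.069 − 1)·100 = 72.4638
RA = 72.4638·0.8192

59.3623 %


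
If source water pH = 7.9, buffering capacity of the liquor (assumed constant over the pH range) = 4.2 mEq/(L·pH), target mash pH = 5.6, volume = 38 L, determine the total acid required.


acid = buffering capacity · (pH_source − pH_target) · V
acid = 4.2 · (7.9 − 5.6) · 38

367.0800 mEq


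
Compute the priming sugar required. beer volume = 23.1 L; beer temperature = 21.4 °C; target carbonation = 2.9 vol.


residual = 14.695·(0.01821 + 0.09011·e^(−0.04·T));  sugar = (target − residual)·4.0·V
residual = 14.695·(0.01821 + 0.09011·e^(−0.04·21.4)) = 0.8302
sugar = (2.9 − 0.8302)·4.0·23.1

191.2515 g


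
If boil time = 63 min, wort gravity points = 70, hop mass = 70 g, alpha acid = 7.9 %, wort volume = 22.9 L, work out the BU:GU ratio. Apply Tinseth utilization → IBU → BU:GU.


U = 1.65·0.000125^(GP/1000)·(1−e^(−0.04t))/4.15;  IBU = (α/100)·m·U·1000/V;  BU:GU = IBU/GP
U = 1.65·0.000125^(70/1000)·(1−e^(−0.04·63))/4.15 = 0.1949
IBU = (7.9/100)·70·0.1949·1000/22.9 = 47.0630
BU:GU = 47.0630/70

0.6723


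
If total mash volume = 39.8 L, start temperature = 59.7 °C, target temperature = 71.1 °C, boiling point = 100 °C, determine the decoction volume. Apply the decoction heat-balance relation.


V_dec = V_total·(T_target − T_start)/(T_boil − T_start)
V_dec = 39.8·(71.1 − 59.7)/(100 − 59.7)

11.2586 L


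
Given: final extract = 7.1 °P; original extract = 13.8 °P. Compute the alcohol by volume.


SG = 259/(259 − P);  ABV = (OG − FG)·131.25
OG = 259/(259 − 13.8) = 1.0563
FG = 259/(259 − 7.1) = 1.0282
ABV = (1.0563 − 1.0282)·131.25

3.6874 % ABV


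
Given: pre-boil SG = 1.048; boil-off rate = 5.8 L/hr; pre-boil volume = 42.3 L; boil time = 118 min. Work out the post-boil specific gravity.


V_post = V_pre − rate·(t/60);  SG_post = 1 + (SG_pre−1)·V_pre/V_post
V_post = 42.3 − 5.8·(118/60) = 30.8933
SG_post = 1 + (1.048 − 1)·42.3/30.8933

1.0657


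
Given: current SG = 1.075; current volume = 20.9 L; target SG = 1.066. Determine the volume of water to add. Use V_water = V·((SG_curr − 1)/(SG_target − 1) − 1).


V_water = 20.9·((1.075 − 1)/(1.066 − 1) − 1)

2.8500 L


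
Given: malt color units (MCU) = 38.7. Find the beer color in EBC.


SRM = 1.4922·MCU^0.6859;  EBC = SRM·1.97
SRM = 1.4922·38.7^0.6859 = 18.3163
EBC = 18.3163·1.97

36.0831 EBC


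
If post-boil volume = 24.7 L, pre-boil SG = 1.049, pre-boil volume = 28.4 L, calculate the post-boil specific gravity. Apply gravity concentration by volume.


SG_post = 1 + (SG_pre − 1)·V_pre/V_post
pts_pre = (1.049 − 1)·1000 = 49.0000
pts_post = 49.0000·28.4/24.7 = 56.3401
SG_post = 1 + 56.3401/1000

1.0563


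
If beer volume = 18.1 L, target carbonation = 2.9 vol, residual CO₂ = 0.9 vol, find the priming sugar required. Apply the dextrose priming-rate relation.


sugar = (target − residual)·4.0·V
sugar = (2.9 − 0.9)·4.0·18.1

144.8000 g


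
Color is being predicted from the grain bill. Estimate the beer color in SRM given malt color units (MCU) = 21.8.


SRM = 1.4922 · MCU^0.6859
SRM = 1.4922 · 21.8^0.6859

12.3559 SRM


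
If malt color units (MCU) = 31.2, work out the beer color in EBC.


SRM = 1.4922·MCU^0.6859;  EBC = SRM·1.97
SRM = 1.4922·31.2^0.6859 = 15.8004
EBC = 15.8004·1.97

31.1268 EBC


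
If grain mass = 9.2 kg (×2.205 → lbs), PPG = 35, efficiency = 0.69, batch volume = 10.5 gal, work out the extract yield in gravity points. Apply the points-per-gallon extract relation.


points = lbs × PPG × eff / vol
lbs = 9.2 × 2.205 = 20.2860
points = 20.2860 × 35 × 0.69 / 10.5

46.6578 points


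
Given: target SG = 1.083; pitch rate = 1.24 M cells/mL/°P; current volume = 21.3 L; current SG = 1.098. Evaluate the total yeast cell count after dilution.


V_w = V·((SG_c−1)/(SG_t−1)−1);  °P = 259 − 259/SG_t;  cells = rate·(V+V_w)·°P
V_w = 21.3·((1.098−1)/(1.083−1)−1) = 3.8494
V_final = 21.3 + 3.8494 = 25.1494
°P = 259 − 259/1.083 = 19.8495
cells = 1.24·25.1494·19.8495

619.0114 billion cells


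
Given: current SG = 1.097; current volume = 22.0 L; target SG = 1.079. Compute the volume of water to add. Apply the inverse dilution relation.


V_water = V·((SG_curr − 1)/(SG_target − 1) − 1)
V_water = 22.0·((1.097 − 1)/(1.079 − 1) − 1)

5.0127 L


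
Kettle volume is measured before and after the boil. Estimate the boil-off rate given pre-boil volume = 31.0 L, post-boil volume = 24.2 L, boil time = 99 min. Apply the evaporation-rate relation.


rate = (V_pre − V_post) / (t_min/60)
rate = (31.0 − 24.2) / (99/60)

4.1212 L/hr


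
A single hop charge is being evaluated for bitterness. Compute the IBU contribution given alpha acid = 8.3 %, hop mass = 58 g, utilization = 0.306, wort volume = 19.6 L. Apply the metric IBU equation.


IBU = (α/100)·mass·U·1000 / V
IBU = (8.3/100)·58·0.306·1000 / 19.6

75.1573 IBU


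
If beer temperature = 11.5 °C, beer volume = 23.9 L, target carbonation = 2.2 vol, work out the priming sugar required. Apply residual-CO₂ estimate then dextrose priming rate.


residual = 14.695·(0.01821 + 0.09011·e^(−0.04·T));  sugar = (target − residual)·4.0·V
residual = 14.695·(0.01821 + 0.09011·e^(−0.04·11.5)) = 1.1035
sugar = (2.2 − 1.1035)·4.0·23.9

104.8234 g


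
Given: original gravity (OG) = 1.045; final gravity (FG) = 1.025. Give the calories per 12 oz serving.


ABW = (OG−FG)·131.25·0.79/FG;  °P = 259 − 259/SG (for OG→OE and FG→AE);  RE = 0.1808·OE + 0.8192·AE;  Cal = (6.9·ABW + 4·(RE−0.1))·FG·3.55
ABW = (1.045 − 1.025)·131.25·0.79/1.025 = 2.0232
OE = 259 − 259/1.045 = 11.1531 °P
AE = 259 − 259/1.025 = 6.3171 °P
RE = 0.1808·11.1531 + 0.8192·6.3171 = 7.1914 °P
Cal = (6.9·2.0232 + 4·(7.1914−0.1))·1.025·3.55

154.0123 kcal


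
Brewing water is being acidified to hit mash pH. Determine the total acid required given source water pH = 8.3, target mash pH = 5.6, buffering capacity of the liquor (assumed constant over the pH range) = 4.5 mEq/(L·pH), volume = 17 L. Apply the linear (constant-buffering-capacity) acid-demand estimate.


acid = buffering capacity · (pH_source − pH_target) · V
acid = 4.5 · (8.3 − 5.6) · 17

206.5500 mEq


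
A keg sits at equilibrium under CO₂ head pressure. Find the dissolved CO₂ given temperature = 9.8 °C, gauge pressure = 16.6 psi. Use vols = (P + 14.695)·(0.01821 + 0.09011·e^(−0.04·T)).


vols = (16.6 + 14.695)·(0.01821 + 0.09011·e^(−0.04·9.8))

2.4754 volumes


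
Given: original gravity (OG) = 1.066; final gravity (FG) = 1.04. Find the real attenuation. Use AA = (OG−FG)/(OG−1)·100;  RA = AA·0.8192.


AA = (1.066 − 1.04)/(1.066 − 1)·100 = 39.3939
RA = 39.3939·0.8192

32.2715 %


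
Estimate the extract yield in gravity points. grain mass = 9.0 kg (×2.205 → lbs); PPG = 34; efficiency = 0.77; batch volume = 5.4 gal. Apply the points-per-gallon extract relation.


points = lbs × PPG × eff / vol
lbs = 9.0 × 2.205 = 19.8450
points = 19.8450 × 34 × 0.77 / 5.4

96.2115 points


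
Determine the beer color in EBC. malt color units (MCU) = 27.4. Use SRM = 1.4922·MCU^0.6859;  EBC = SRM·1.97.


SRM = 1.4922·27.4^0.6859 = 14.4537
EBC = 14.4537·1.97

28.4739 EBC


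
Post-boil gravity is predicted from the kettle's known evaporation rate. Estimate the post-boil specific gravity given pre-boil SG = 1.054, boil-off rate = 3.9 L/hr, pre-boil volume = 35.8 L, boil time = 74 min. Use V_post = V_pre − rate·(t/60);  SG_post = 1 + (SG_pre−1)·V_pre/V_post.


V_post = 35.8 − 3.9·(74/60) = 30.9900
SG_post = 1 + (1.054 − 1)·35.8/30.9900

1.0624


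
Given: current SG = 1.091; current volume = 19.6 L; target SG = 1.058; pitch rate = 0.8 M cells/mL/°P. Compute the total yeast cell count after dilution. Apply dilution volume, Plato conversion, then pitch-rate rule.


V_w = V·((SG_c−1)/(SG_t−1)−1);  °P = 259 − 259/SG_t;  cells = rate·(V+V_w)·°P
V_w = 19.6·((1.091−1)/(1.058−1)−1) = 11.1517
V_final = 19.6 + 11.1517 = 30.7517
°P = 259 − 259/1.058 = 14.1985
cells = 0.8·30.7517·14.1985

349.3024 billion cells


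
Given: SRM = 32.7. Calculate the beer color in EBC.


EBC = SRM · 1.97
EBC = 32.7 · 1.97

64.4190 EBC


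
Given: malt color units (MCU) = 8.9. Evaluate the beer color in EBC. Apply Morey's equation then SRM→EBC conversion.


SRM = 1.4922·MCU^0.6859;  EBC = SRM·1.97
SRM = 1.4922·8.9^0.6859 = 6.6836
EBC = 6.6836·1.97

13.1668 EBC


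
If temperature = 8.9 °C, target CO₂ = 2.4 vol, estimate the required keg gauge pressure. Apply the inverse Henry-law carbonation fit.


psi = vols/(0.01821 + 0.09011·e^(−0.04·T)) − 14.695
psi = 2.4/(0.01821 + 0.09011·e^(−0.04·8.9)) − 14.695

14.8146 psi


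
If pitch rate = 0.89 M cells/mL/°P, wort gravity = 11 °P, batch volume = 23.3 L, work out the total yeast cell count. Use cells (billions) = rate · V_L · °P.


cells = 0.89 · 23.3 · 11

228.1070 billion cells


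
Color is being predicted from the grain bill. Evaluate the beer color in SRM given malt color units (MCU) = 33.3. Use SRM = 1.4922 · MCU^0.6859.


SRM = 1.4922 · 33.3^0.6859

16.5223 SRM


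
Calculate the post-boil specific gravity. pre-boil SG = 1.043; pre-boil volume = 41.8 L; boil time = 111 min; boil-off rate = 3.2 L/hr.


V_post = V_pre − rate·(t/60);  SG_post = 1 + (SG_pre−1)·V_pre/V_post
V_post = 41.8 − 3.2·(111/60) = 35.8800
SG_post = 1 + (1.043 − 1)·41.8/35.8800

1.0501


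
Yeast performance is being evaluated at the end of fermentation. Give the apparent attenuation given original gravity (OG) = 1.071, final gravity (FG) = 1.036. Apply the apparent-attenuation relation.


AA = (OG − FG)/(OG − 1) · 100
AA = (1.071 − 1.036)/(1.071 − 1) · 100

49.2958 %


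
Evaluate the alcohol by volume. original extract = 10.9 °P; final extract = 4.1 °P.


SG = 259/(259 − P);  ABV = (OG − FG)·131.25
OG = 259/(259 − 10.9) = 1.0439
FG = 259/(259 − 4.1) = 1.0161
ABV = (1.0439 − 1.0161)·131.25

3.6552 % ABV


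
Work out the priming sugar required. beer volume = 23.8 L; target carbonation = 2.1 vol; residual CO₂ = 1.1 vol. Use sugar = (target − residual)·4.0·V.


sugar = (2.1 − 1.1)·4.0·23.8

95.2000 g


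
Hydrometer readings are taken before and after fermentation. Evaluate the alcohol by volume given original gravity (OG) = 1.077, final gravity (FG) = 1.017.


ABV = (OG − FG) · 131.25
ABV = (1.077 − 1.017) · 131.25

7.8750 % ABV


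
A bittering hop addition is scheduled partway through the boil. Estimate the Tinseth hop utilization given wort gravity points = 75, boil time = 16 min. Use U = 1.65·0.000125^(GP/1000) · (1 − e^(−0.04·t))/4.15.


bigness = 1.65·0.000125^(75/1000) = 0.8409
boil_factor = (1 − e^(−0.04·16))/4.15 = 0.1139
U = 0.8409 · 0.1139

0.0958


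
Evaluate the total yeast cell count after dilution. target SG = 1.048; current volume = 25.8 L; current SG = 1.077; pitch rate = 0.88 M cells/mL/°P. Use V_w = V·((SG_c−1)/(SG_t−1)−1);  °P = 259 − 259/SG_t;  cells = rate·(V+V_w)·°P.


V_w = 25.8·((1.077−1)/(1.048−1)−1) = 15.5875
V_final = 25.8 + 15.5875 = 41.3875
°P = 259 − 259/1.048 = 11.8626
cells = 0.88·41.3875·11.8626

432.0476 billion cells


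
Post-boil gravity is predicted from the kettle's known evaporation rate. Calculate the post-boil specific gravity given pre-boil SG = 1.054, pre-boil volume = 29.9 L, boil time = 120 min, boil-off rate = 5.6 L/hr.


V_post = V_pre − rate·(t/60);  SG_post = 1 + (SG_pre−1)·V_pre/V_post
V_post = 29.9 − 5.6·(120/60) = 18.7000
SG_post = 1 + (1.054 − 1)·29.9/18.7000

1.0863


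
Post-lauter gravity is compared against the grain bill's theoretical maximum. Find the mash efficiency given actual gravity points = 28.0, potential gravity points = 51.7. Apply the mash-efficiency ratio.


efficiency = actual / potential × 100
efficiency = 28.0 / 51.7 × 100

54.1586 %


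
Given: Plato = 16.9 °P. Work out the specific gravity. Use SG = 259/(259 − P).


SG = 259/(259 − 16.9)

1.0698


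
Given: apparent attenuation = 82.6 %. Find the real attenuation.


RA = AA · 0.8192
RA = 82.6 · 0.8192

67.6659 %


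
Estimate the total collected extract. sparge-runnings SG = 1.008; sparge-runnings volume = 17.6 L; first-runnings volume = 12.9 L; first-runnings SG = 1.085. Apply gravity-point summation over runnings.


total = Σ (SG_i − 1)·1000·V_i
first = (1.085 − 1)·1000·12.9 = 1096.5000
sparge = (1.008 − 1)·1000·17.6 = 140.8000
total = 1096.5000 + 140.8000

1237.3000 gravity·L


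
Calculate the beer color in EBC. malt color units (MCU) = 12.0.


SRM = 1.4922·MCU^0.6859;  EBC = SRM·1.97
SRM = 1.4922·12.0^0.6859 = 8.2042
EBC = 8.2042·1.97

16.1623 EBC


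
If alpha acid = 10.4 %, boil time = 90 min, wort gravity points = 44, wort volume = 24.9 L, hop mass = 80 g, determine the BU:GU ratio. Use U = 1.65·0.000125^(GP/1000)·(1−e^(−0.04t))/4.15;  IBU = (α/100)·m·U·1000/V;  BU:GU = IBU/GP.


U = 1.65·0.000125^(44/1000)·(1−e^(−0.04·90))/4.15 = 0.2604
IBU = (10.4/100)·80·0.2604·1000/24.9 = 87.0146
BU:GU = 87.0146/44

1.9776


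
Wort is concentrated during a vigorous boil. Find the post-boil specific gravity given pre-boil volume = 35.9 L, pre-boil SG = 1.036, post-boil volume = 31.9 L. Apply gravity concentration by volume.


SG_post = 1 + (SG_pre − 1)·V_pre/V_post
pts_pre = (1.036 − 1)·1000 = 36.0000
pts_post = 36.0000·35.9/31.9 = 40.5141
SG_post = 1 + 40.5141/1000

1.0405


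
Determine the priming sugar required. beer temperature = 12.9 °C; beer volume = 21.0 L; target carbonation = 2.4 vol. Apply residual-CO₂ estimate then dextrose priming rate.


residual = 14.695·(0.01821 + 0.09011·e^(−0.04·T));  sugar = (target − residual)·4.0·V
residual = 14.695·(0.01821 + 0.09011·e^(−0.04·12.9)) = 1.0580
sugar = (2.4 − 1.0580)·4.0·21.0

112.7284 g


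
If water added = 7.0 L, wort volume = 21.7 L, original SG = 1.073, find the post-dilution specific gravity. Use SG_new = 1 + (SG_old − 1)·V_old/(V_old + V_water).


pts = (1.073 − 1)·1000·21.7/(21.7 + 7.0) = 55.1951
SG_new = 1 + 55.1951/1000

1.0552


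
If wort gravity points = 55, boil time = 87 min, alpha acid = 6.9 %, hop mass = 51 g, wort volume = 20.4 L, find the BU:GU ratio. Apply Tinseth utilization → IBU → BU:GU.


U = 1.65·0.000125^(GP/1000)·(1−e^(−0.04t))/4.15;  IBU = (α/100)·m·U·1000/V;  BU:GU = IBU/GP
U = 1.65·0.000125^(55/1000)·(1−e^(−0.04·87))/4.15 = 0.2351
IBU = (6.9/100)·51·0.2351·1000/20.4 = 40.5476
BU:GU = 40.5476/55

0.7372


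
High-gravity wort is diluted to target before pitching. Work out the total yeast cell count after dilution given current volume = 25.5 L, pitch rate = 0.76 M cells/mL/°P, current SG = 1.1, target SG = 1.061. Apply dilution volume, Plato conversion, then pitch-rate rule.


V_w = V·((SG_c−1)/(SG_t−1)−1);  °P = 259 − 259/SG_t;  cells = rate·(V+V_w)·°P
V_w = 25.5·((1.1−1)/(1.061−1)−1) = 16.3033
V_final = 25.5 + 16.3033 = 41.8033
°P = 259 − 259/1.061 = 14.8907
cells = 0.76·41.8033·14.8907

473.0839 billion cells


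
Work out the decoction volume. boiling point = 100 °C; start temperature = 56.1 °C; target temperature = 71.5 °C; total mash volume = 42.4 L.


V_dec = V_total·(T_target − T_start)/(T_boil − T_start)
V_dec = 42.4·(71.5 − 56.1)/(100 − 56.1)

14.8738 L


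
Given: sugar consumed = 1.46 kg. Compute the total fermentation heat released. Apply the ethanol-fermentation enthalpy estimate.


Q = m_sugar · 590 kJ/kg
Q = 1.46 · 590

861.4000 kJ


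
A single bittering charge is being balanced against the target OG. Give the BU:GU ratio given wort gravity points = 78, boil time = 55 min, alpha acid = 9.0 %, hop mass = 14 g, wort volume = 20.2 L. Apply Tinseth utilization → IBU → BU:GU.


U = 1.65·0.000125^(GP/1000)·(1−e^(−0.04t))/4.15;  IBU = (α/100)·m·U·1000/V;  BU:GU = IBU/GP
U = 1.65·0.000125^(78/1000)·(1−e^(−0.04·55))/4.15 = 0.1754
IBU = (9.0/100)·14·0.1754·1000/20.2 = 10.9399
BU:GU = 10.9399/78

0.1403


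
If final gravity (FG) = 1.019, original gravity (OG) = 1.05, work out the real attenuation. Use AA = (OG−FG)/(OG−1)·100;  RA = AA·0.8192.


AA = (1.05 − 1.019)/(1.05 − 1)·100 = 62.0000
RA = 62.0000·0.8192

50.7904 %


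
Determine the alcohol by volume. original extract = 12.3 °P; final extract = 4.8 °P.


SG = 259/(259 − P);  ABV = (OG − FG)·131.25
OG = 259/(259 − 12.3) = 1.0499
FG = 259/(259 − 4.8) = 1.0189
ABV = (1.0499 − 1.0189)·131.25

4.0655 % ABV


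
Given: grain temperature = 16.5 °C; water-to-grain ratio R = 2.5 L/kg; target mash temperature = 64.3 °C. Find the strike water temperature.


T_strike = (0.41/R)·(T_mash − T_grain) + T_mash
T_strike = (0.41/2.5)·(64.3 − 16.5) + 64.3

72.1392 °C


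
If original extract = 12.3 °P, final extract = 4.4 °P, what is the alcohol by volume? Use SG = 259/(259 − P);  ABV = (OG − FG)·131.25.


OG = 259/(259 − 12.3) = 1.0499
FG = 259/(259 − 4.4) = 1.0173
ABV = (1.0499 − 1.0173)·131.25

4.2756 % ABV


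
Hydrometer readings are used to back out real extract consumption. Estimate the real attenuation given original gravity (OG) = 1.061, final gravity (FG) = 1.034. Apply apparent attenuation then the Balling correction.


AA = (OG−FG)/(OG−1)·100;  RA = AA·0.8192
AA = (1.061 − 1.034)/(1.061 − 1)·100 = 44.2623
RA = 44.2623·0.8192

36.2597 %


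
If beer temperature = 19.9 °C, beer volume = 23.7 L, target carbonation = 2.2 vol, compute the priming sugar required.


residual = 14.695·(0.01821 + 0.09011·e^(−0.04·T));  sugar = (target − residual)·4.0·V
residual = 14.695·(0.01821 + 0.09011·e^(−0.04·19.9)) = 0.8650
sugar = (2.2 − 0.8650)·4.0·23.7

126.5611 g


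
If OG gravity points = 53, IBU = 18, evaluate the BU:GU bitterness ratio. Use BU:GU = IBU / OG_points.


BU:GU = 18 / 53

0.3396


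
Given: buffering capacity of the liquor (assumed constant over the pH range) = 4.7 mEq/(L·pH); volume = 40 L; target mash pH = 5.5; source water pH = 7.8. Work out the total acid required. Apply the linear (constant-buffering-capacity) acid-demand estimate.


acid = buffering capacity · (pH_source − pH_target) · V
acid = 4.7 · (7.8 − 5.5) · 40

432.4000 mEq


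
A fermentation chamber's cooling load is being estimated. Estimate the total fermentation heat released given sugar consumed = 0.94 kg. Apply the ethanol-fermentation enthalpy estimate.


Q = m_sugar · 590 kJ/kg
Q = 0.94 · 590

554.6000 kJ


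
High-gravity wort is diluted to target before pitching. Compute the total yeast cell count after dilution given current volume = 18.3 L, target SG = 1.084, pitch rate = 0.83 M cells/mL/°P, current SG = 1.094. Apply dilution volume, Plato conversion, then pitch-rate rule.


V_w = V·((SG_c−1)/(SG_t−1)−1);  °P = 259 − 259/SG_t;  cells = rate·(V+V_w)·°P
V_w = 18.3·((1.094−1)/(1.084−1)−1) = 2.1786
V_final = 18.3 + 2.1786 = 20.4786
°P = 259 − 259/1.084 = 20.0701
cells = 0.83·20.4786·20.0701

341.1360 billion cells


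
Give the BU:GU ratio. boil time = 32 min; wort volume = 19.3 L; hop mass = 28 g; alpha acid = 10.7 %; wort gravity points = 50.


U = 1.65·0.000125^(GP/1000)·(1−e^(−0.04t))/4.15;  IBU = (α/100)·m·U·1000/V;  BU:GU = IBU/GP
U = 1.65·0.000125^(50/1000)·(1−e^(−0.04·32))/4.15 = 0.1831
IBU = (10.7/100)·28·0.1831·1000/19.3 = 28.4302
BU:GU = 28.4302/50

0.5686


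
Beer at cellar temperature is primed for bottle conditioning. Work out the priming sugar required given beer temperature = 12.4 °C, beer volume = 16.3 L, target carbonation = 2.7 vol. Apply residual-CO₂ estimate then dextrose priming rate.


residual = 14.695·(0.01821 + 0.09011·e^(−0.04·T));  sugar = (target − residual)·4.0·V
residual = 14.695·(0.01821 + 0.09011·e^(−0.04·12.4)) = 1.0740
sugar = (2.7 − 1.0740)·4.0·16.3

106.0176 g


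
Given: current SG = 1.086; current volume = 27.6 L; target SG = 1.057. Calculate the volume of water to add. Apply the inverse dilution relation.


V_water = V·((SG_curr − 1)/(SG_target − 1) − 1)
V_water = 27.6·((1.086 − 1)/(1.057 − 1) − 1)

14.0421 L


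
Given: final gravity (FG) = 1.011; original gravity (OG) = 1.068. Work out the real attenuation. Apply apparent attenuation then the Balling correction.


AA = (OG−FG)/(OG−1)·100;  RA = AA·0.8192
AA = (1.068 − 1.011)/(1.068 − 1)·100 = 83.8235
RA = 83.8235·0.8192

68.6682 %


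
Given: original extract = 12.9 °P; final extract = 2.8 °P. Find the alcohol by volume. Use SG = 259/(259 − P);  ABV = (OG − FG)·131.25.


OG = 259/(259 − 12.9) = 1.0524
FG = 259/(259 − 2.8) = 1.0109
ABV = (1.0524 − 1.0109)·131.25

5.4454 % ABV


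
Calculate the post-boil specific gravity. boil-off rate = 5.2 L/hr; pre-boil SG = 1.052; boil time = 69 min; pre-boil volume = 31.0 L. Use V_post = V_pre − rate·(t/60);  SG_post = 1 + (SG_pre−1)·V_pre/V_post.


V_post = 31.0 − 5.2·(69/60) = 25.0200
SG_post = 1 + (1.052 − 1)·31.0/25.0200

1.0644


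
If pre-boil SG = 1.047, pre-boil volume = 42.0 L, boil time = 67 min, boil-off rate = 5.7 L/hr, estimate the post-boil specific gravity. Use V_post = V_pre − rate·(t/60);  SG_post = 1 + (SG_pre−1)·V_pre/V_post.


V_post = 42.0 − 5.7·(67/60) = 35.6350
SG_post = 1 + (1.047 − 1)·42.0/35.6350

1.0554


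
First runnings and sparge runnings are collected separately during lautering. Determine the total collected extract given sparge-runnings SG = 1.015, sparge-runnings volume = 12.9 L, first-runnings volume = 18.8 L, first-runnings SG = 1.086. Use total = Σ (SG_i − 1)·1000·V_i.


first = (1.086 − 1)·1000·18.8 = 1616.8000
sparge = (1.015 − 1)·1000·12.9 = 193.5000
total = 1616.8000 + 193.5000

1810.3000 gravity·L


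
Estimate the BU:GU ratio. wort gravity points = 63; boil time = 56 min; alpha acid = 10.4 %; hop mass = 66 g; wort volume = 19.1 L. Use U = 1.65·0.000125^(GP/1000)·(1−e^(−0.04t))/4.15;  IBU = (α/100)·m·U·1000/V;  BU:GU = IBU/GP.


U = 1.65·0.000125^(63/1000)·(1−e^(−0.04·56))/4.15 = 0.2017
IBU = (10.4/100)·66·0.2017·1000/19.1 = 72.4769
BU:GU = 72.4769/63

1.1504


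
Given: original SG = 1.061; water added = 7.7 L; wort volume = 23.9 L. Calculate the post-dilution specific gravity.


SG_new = 1 + (SG_old − 1)·V_old/(V_old + V_water)
pts = (1.061 − 1)·1000·23.9/(23.9 + 7.7) = 46.1361
SG_new = 1 + 46.1361/1000

1.0461


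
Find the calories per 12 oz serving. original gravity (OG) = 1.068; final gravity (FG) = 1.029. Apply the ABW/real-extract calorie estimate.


ABW = (OG−FG)·131.25·0.79/FG;  °P = 259 − 259/SG (for OG→OE and FG→AE);  RE = 0.1808·OE + 0.8192·AE;  Cal = (6.9·ABW + 4·(RE−0.1))·FG·3.55
ABW = (1.068 − 1.029)·131.25·0.79/1.029 = 3.9298
OE = 259 − 259/1.068 = 16.4906 °P
AE = 259 − 259/1.029 = 7.2993 °P
RE = 0.1808·16.4906 + 0.8192·7.2993 = 8.9611 °P
Cal = (6.9·3.9298 + 4·(8.9611−0.1))·1.029·3.55

228.5300 kcal


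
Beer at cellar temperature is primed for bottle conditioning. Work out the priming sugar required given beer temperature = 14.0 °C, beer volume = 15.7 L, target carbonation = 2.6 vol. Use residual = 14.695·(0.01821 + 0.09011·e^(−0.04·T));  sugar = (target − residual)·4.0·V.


residual = 14.695·(0.01821 + 0.09011·e^(−0.04·14.0)) = 1.0240
sugar = (2.6 − 1.0240)·4.0·15.7

98.9746 g


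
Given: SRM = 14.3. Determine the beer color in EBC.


EBC = SRM · 1.97
EBC = 14.3 · 1.97

28.1710 EBC


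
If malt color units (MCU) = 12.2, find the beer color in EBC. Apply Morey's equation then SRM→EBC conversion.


SRM = 1.4922·MCU^0.6859;  EBC = SRM·1.97
SRM = 1.4922·12.2^0.6859 = 8.2978
EBC = 8.2978·1.97

16.3466 EBC


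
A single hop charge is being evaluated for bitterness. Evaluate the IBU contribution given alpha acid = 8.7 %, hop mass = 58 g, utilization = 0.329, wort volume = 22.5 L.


IBU = (α/100)·mass·U·1000 / V
IBU = (8.7/100)·58·0.329·1000 / 22.5

73.7837 IBU


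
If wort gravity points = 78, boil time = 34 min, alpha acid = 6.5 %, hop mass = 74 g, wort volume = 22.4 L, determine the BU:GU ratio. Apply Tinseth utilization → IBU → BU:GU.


U = 1.65·0.000125^(GP/1000)·(1−e^(−0.04t))/4.15;  IBU = (α/100)·m·U·1000/V;  BU:GU = IBU/GP
U = 1.65·0.000125^(78/1000)·(1−e^(−0.04·34))/4.15 = 0.1466
IBU = (6.5/100)·74·0.1466·1000/22.4 = 31.4832
BU:GU = 31.4832/78

0.4036


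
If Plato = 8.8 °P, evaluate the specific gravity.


SG = 259/(259 − P)
SG = 259/(259 − 8.8)

1.0352


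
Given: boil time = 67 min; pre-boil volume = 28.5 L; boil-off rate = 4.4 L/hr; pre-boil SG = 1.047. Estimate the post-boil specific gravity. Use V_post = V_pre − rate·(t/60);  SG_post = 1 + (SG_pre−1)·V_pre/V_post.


V_post = 28.5 − 4.4·(67/60) = 23.5867
SG_post = 1 + (1.047 − 1)·28.5/23.5867

1.0568
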